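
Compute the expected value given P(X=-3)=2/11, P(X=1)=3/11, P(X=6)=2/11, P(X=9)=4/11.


E[X] = sum(x * P(x))
= -3*2/11 + 1*3/11 + 6*2/11 + 9*4/11
= 45/11

45/11


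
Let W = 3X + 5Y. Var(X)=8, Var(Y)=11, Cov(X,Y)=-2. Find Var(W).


Var(3X + 5Y) = 3^2*Var(X) + 5^2*Var(Y) + 2*3*5*Cov(X,Y)
= 9*8 + 25*11 + 30*(-2)
= 72 + 275 - 60 = 287

287


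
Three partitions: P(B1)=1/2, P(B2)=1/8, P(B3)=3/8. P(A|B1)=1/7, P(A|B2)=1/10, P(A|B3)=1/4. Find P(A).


P(A) = P(A|B1)P(B1) + P(A|B2)P(B2) + P(A|B3)P(B3)
= 1/7*1/2 + 1/10*1/8 + 1/4*3/8
= 1/14 + 1/80 + 3/32 = 199/1120

199/1120


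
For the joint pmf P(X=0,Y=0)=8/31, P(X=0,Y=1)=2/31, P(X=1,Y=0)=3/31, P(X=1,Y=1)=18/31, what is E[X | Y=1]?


P(Y=1) = 20/31
E[X|Y=1] = (0*2 + 1*18)/20 = 18/20 = 9/10

9/10


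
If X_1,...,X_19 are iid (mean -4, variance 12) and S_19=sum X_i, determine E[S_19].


E[S_n] = n*E[X_1] = 19*-4 = -76

-76


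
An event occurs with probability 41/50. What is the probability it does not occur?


P(A') = 1 - P(A) = 1 - 41/50 = 9/50

9/50


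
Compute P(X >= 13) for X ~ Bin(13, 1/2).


P(X>=13) = P(X=13)
= 1/8192
= 1/8192

1/8192


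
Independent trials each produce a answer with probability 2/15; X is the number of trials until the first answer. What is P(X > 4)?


P(X > 4) = P(first 4 trials all fail) = (1-p)^4 = (13/15)^4 = 28561/50625

28561/50625


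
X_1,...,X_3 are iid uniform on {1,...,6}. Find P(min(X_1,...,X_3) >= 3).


P(min >= 3) = P(all X_i >= 3) = (P(X_1 >= 3))^3
= (4/6)^3 = (2/3)^3 = 8/27

8/27


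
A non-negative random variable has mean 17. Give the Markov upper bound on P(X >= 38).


Markov: P(X >= a) <= E[X]/a
P(X >= 38) <= 17/38

17/38


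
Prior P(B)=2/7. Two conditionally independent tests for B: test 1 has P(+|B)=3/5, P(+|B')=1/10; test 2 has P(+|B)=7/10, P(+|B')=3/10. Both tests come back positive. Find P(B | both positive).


After test 1: P(+) = 3/5*2/7 + 1/10*5/7 = 17/70
P(B|+) = (6/35)/(17/70) = 12/17
After test 2 (use post1 as new prior): P(+) = 7/10*12/17 + 3/10*5/17 = 99/170
P(B|+,+) = (42/85)/(99/170) = 28/33

28/33


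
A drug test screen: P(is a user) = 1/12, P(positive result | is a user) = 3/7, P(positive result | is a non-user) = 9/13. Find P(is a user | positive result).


P(A) = P(A|B)P(B) + P(A|B')P(B') = 3/7*1/12 + 9/13*11/12 = 61/91
P(B|A) = P(A|B)P(B)/P(A) = (1/28)/(61/91) = 13/244

13/244


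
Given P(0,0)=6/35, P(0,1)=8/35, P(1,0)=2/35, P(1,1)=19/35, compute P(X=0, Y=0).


Read from table: P(X=0, Y=0) = 6/35

6/35


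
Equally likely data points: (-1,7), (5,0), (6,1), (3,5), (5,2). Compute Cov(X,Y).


E[X]=18/5, E[Y]=3, E[XY]=24/5
Cov(X,Y) = E[XY] - E[X]E[Y] = 24/5 - 18/5*3 = -6

-6


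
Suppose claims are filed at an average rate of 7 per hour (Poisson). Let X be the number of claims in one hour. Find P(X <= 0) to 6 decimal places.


P(X<=0) = e^(-7)*7^0/0!
≈ 0.0009118820
≈ 0.000912

0.000912


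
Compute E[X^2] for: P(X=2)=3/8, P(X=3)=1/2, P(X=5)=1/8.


E[X^2] = sum(x^2 * P(x))
= 4*3/8 + 9*1/2 + 25*1/8
= 73/8

73/8


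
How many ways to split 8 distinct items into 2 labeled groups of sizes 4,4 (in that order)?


8! = 40320
Denominator: 4!=24 * 4!=24
Coefficient = 40320 / 576 = 70

70


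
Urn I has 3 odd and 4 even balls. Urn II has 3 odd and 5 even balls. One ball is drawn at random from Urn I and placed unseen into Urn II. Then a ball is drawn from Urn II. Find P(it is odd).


P(transfer odd) = 3/7; P(transfer even) = 4/7
If odd transferred: Urn II has 4 odd of 9, so P(odd|odd moved) = 4/9
If even transferred: Urn II has 3 odd of 9, so P(odd|even moved) = 1/3
By total probability: P(odd) = 3/7*4/9 + 4/7*1/3 = 8/21

8/21


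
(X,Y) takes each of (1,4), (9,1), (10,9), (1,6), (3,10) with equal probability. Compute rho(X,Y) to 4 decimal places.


Cov(X,Y) = -1.0000, Var(X) = 15.3600, Var(Y) = 10.8000
rho = Cov/(sqrt(VarX)*sqrt(VarY)) = -0.0776

-0.0776


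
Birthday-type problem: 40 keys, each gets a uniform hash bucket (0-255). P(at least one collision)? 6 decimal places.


P(all different) = prod((256-i)/256 for i=0..39) = 0.040078
P(at least one match) = 1 - 0.040078 = 0.959922

0.959922


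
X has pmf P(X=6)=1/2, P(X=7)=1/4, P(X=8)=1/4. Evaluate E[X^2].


E[X^2] = sum(x^2 * P(x))
= 36*1/2 + 49*1/4 + 64*1/4
= 185/4

185/4


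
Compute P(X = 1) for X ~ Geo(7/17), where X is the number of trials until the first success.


P(X=1) = (1-p)^0 * p = (10/17)^0 * 7/17
= 1 * 7/17 = 7/17

7/17


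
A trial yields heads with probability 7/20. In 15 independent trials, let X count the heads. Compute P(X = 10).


P(X=10) = C(15,10) * p^10 * (1-p)^5
= 3003 * 282475249/10240000000000 * 371293/3200000
= 314957891128751871/32768000000000000000

314957891128751871/32768000000000000000


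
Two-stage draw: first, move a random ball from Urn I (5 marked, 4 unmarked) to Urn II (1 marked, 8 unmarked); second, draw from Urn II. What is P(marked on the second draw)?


P(transfer marked) = 5/9; P(transfer unmarked) = 4/9
If marked transferred: Urn II has 2 marked of 10, so P(marked|marked moved) = 1/5
If unmarked transferred: Urn II has 1 marked of 10, so P(marked|unmarked moved) = 1/10
By total probability: P(marked) = 5/9*1/5 + 4/9*1/10 = 7/45

7/45


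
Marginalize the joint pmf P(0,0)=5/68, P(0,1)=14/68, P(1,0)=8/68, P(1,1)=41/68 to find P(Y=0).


P(Y=0) = P(0,0)+P(1,0) = 5/68 + 8/68 = 13/68

13/68


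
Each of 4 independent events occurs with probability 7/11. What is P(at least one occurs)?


P(at least one) = 1 - P(none)
P(none) = (1 - 7/11)^4 = (4/11)^4 = 256/14641
P(at least one) = 1 - 256/14641 = 14385/14641

14385/14641


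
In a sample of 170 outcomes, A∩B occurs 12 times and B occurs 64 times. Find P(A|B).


P(A|B) = P(A∩B)/P(B) = (12/170)/(64/170) = 12/64 = 3/16

3/16


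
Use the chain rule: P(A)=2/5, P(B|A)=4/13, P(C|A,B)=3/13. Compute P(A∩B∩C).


P(A∩B∩C) = P(A) * P(B|A) * P(C|A∩B)
= 2/5 * 4/13 * 3/13
= 8/65 * 3/13 = 24/845

24/845


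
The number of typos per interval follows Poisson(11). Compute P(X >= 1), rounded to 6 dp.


P(X>=1) = 1 - P(X<=0) = 1 - (e^(-11)*11^0/0!)
≈ 1 - 0.0000167017 = 0.9999832983
≈ 0.999983

0.999983


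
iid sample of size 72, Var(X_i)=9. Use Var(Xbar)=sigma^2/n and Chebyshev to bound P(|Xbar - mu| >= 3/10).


Var(Xbar) = Var(X)/n = 9/72
Chebyshev: P(|Xbar-mu| >= 3/10) <= Var(Xbar)/(3/10)^2 = (1/8)/(9/100) = 25/18
Bound exceeds 1, so trivial bound: 1

1


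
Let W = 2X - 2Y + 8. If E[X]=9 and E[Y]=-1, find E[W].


E[2X - 2Y + 8] = 2*E[X] - 2*E[Y] + 8
= (2)*(9) + (-2)*(-1) + (8)
= 18 + 2 + 8 = 28

28


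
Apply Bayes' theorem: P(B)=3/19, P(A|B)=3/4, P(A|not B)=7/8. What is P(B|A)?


P(A) = P(A|B)P(B) + P(A|B')P(B') = 3/4*3/19 + 7/8*16/19 = 65/76
P(B|A) = P(A|B)P(B)/P(A) = (9/76)/(65/76) = 9/65

9/65


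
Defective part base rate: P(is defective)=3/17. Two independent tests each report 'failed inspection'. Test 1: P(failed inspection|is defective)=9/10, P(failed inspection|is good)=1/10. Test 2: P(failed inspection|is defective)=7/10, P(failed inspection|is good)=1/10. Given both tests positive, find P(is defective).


After test 1: P(+) = 9/10*3/17 + 1/10*14/17 = 41/170
P(B|+) = (27/170)/(41/170) = 27/41
After test 2 (use post1 as new prior): P(+) = 7/10*27/41 + 1/10*14/41 = 203/410
P(B|+,+) = (189/410)/(203/410) = 27/29

27/29


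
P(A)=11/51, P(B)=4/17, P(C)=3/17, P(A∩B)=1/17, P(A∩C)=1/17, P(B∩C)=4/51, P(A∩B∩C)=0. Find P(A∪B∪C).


P(A∪B∪C) = P(A)+P(B)+P(C) - P(AB)-P(AC)-P(BC) + P(ABC)
= 11/51+4/17+3/17 - 1/17-1/17-4/51 + 0
= 22/51

22/51


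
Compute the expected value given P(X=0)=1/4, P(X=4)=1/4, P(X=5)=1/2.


E[X] = sum(x * P(x))
= 0*1/4 + 4*1/4 + 5*1/2
= 7/2

7/2


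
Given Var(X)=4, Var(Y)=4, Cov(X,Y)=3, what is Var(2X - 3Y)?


Var(2X - 3Y) = 2^2*Var(X) + (-3)^2*Var(Y) + 2*2*(-3)*Cov(X,Y)
= 4*4 + 9*4 - 12*3
= 16 + 36 - 36 = 16

16


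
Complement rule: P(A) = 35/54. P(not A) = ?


P(A') = 1 - P(A) = 1 - 35/54 = 19/54

19/54


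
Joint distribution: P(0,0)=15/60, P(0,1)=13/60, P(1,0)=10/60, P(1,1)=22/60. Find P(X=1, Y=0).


Read from table: P(X=1, Y=0) = 10/60 = 1/6

1/6


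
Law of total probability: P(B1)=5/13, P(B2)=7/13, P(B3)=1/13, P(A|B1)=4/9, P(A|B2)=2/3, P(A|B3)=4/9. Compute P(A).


P(A) = P(A|B1)P(B1) + P(A|B2)P(B2) + P(A|B3)P(B3)
= 4/9*5/13 + 2/3*7/13 + 4/9*1/13
= 20/117 + 14/39 + 4/117 = 22/39

22/39


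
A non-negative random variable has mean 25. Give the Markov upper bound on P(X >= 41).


Markov: P(X >= a) <= E[X]/a
P(X >= 41) <= 25/41

25/41


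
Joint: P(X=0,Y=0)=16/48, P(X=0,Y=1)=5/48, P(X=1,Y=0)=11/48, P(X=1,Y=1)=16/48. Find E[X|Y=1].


P(Y=1) = 21/48
E[X|Y=1] = (0*5 + 1*16)/21 = 16/21

16/21


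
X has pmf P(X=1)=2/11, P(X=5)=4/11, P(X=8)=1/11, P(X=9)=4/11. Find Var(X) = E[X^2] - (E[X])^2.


E[X] = 6, E[X^2] = 490/11
Var(X) = E[X^2] - (E[X])^2 = 490/11 - (6)^2 = 94/11

94/11


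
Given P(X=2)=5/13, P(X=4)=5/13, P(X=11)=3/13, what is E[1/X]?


E[1/X] = sum(g(x)*P(x))
= 1/2*5/13 + 1/4*5/13 + 1/11*3/13
= 177/572

177/572


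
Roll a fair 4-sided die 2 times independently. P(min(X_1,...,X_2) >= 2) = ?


P(min >= 2) = P(all X_i >= 2) = (P(X_1 >= 2))^2
= (3/4)^2 = 9/16

9/16


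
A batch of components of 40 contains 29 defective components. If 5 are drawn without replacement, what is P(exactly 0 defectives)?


P(X=0) = C(29,0)*C(11,5) / C(40,5)
= 1*462 / 658008
= 462/658008 = 77/109668

77/109668


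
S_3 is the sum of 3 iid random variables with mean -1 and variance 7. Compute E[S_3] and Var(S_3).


E[S_n] = n*mu = 3*-1 = -3
Var(S_n) = n*sigma^2 = 3*7 = 21

E[S_3]=-3, Var(S_3)=21


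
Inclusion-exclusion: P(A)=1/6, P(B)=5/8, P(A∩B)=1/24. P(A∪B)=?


P(A∪B) = P(A) + P(B) - P(A∩B)
= 1/6 + 5/8 - 1/24 = 3/4

3/4


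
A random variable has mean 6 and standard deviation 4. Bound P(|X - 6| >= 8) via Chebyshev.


k = 8/4 = 2
Chebyshev: P(|X-mu| >= k*sigma) <= 1/k^2 = 1/2^2 = 1/4

1/4


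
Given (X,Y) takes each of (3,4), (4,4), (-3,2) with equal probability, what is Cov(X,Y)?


E[X]=4/3, E[Y]=10/3, E[XY]=22/3
Cov(X,Y) = E[XY] - E[X]E[Y] = 22/3 - 4/3*10/3 = 26/9

26/9


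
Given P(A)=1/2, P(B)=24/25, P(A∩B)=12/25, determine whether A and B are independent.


P(A)*P(B) = 1/2*24/25 = 12/25
P(A∩B) = 12/25, which equals P(A)P(B), so independent

Yes, A and B are independent


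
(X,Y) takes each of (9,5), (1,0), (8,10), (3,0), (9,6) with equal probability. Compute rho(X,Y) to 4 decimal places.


Cov(X,Y) = 10.6000, Var(X) = 11.2000, Var(Y) = 14.5600
rho = Cov/(sqrt(VarX)*sqrt(VarY)) = 0.8301

0.8301


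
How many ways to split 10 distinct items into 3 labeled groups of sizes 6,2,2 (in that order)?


10! = 3628800
Denominator: 6!=720 * 2!=2 * 2!=2
Coefficient = 3628800 / 2880 = 1260

1260


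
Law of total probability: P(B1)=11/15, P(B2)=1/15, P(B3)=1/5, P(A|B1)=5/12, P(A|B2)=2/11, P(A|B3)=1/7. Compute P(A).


P(A) = P(A|B1)P(B1) + P(A|B2)P(B2) + P(A|B3)P(B3)
= 5/12*11/15 + 2/11*1/15 + 1/7*1/5
= 11/36 + 2/165 + 1/35 = 4799/13860

4799/13860


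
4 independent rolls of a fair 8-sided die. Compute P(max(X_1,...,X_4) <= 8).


P(max <= 8) = P(all X_i <= 8) = (P(X_1 <= 8))^4
= (8/8)^4 = 1^4 = 1

1


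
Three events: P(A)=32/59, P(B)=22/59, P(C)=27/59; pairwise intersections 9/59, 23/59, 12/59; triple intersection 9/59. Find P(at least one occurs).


P(A∪B∪C) = P(A)+P(B)+P(C) - P(AB)-P(AC)-P(BC) + P(ABC)
= 32/59+22/59+27/59 - 9/59-23/59-12/59 + 9/59
= 46/59

46/59


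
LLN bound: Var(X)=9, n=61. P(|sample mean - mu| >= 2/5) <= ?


Var(Xbar) = Var(X)/n = 9/61
Chebyshev: P(|Xbar-mu| >= 2/5) <= Var(Xbar)/(2/5)^2 = (9/61)/(4/25) = 225/244

225/244


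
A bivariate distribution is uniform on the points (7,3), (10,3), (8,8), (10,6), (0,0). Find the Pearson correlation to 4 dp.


Cov(X,Y) = 7.0000, Var(X) = 13.6000, Var(Y) = 7.6000
rho = Cov/(sqrt(VarX)*sqrt(VarY)) = 0.6885

0.6885


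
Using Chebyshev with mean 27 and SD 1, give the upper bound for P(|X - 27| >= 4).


k = 4/1 = 4
Chebyshev: P(|X-mu| >= k*sigma) <= 1/k^2 = 1/4^2 = 1/16

1/16


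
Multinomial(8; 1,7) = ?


8! = 40320
Denominator: 1!=1 * 7!=5040
Coefficient = 40320 / 5040 = 8

8


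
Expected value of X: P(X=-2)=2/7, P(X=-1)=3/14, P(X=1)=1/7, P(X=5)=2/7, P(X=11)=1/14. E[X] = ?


E[X] = sum(x * P(x))
= -2*2/7 - 1*3/14 + 1*1/7 + 5*2/7 + 11*1/14
= 11/7

11/7


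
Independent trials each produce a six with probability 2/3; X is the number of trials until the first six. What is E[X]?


For geometric (trials until first success), E[X] = 1/p = 1/(2/3) = 3/2

3/2


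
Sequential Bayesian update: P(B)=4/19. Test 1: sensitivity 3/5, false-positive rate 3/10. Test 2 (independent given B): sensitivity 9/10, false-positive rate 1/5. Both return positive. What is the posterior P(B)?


After test 1: P(+) = 3/5*4/19 + 3/10*15/19 = 69/190
P(B|+) = (12/95)/(69/190) = 8/23
After test 2 (use post1 as new prior): P(+) = 9/10*8/23 + 1/5*15/23 = 51/115
P(B|+,+) = (36/115)/(51/115) = 12/17

12/17


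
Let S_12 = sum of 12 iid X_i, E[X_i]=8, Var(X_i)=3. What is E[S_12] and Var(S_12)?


E[S_n] = n*mu = 12*8 = 96
Var(S_n) = n*sigma^2 = 12*3 = 36

E[S_12]=96, Var(S_12)=36


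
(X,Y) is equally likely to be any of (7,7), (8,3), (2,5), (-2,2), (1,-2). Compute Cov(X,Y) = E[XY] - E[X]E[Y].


E[X]=16/5, E[Y]=3, E[XY]=77/5
Cov(X,Y) = E[XY] - E[X]E[Y] = 77/5 - 16/5*3 = 29/5

29/5


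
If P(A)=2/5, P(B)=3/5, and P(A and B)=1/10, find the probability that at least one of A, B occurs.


P(A∪B) = P(A) + P(B) - P(A∩B)
= 2/5 + 3/5 - 1/10 = 9/10

9/10


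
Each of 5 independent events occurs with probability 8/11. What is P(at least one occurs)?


P(at least one) = 1 - P(none)
P(none) = (1 - 8/11)^5 = (3/11)^5 = 243/161051
P(at least one) = 1 - 243/161051 = 160808/161051

160808/161051


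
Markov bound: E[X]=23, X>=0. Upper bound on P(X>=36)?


Markov: P(X >= a) <= E[X]/a
P(X >= 36) <= 23/36

23/36


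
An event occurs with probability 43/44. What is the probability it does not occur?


P(A') = 1 - P(A) = 1 - 43/44 = 1/44

1/44


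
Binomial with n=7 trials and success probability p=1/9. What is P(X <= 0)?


P(X<=0) = P(X=0)
= 2097152/4782969
= 2097152/4782969

2097152/4782969


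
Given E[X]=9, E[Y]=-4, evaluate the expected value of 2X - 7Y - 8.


E[2X - 7Y - 8] = 2*E[X] - 7*E[Y] - 8
= (2)*(9) + (-7)*(-4) + (-8)
= 18 + 28 - 8 = 38

38


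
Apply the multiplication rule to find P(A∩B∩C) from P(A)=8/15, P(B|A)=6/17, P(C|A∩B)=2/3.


P(A∩B∩C) = P(A) * P(B|A) * P(C|A∩B)
= 8/15 * 6/17 * 2/3
= 16/85 * 2/3 = 32/255

32/255


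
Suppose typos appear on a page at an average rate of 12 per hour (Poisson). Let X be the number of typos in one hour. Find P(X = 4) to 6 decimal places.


P(X=4) = e^(-12) * 12^4 / 4!
≈ 0.000006144212353 * 20736 / 24
≈ 0.005309

0.005309


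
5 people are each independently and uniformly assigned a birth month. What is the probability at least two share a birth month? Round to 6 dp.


P(all different) = prod((12-i)/12 for i=0..4) = 0.381944
P(at least one match) = 1 - 0.381944 = 0.618056

0.618056


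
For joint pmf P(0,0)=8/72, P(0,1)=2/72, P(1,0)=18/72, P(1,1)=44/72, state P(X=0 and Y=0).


Read from table: P(X=0, Y=0) = 8/72 = 1/9

1/9


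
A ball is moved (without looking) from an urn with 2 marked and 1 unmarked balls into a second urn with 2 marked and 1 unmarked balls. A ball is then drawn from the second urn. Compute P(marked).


P(transfer marked) = 2/3; P(transfer unmarked) = 1/3
If marked transferred: Urn II has 3 marked of 4, so P(marked|marked moved) = 3/4
If unmarked transferred: Urn II has 2 marked of 4, so P(marked|unmarked moved) = 1/2
By total probability: P(marked) = 2/3*3/4 + 1/3*1/2 = 2/3

2/3


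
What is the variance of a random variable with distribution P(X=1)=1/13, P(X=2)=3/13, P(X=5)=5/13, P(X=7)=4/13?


E[X] = 60/13, E[X^2] = 334/13
Var(X) = E[X^2] - (E[X])^2 = 334/13 - (60/13)^2 = 742/169

742/169


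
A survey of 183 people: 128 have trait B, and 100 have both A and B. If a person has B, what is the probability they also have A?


P(A|B) = P(A∩B)/P(B) = (100/183)/(128/183) = 100/128 = 25/32

25/32


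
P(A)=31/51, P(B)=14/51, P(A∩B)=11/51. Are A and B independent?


P(A)*P(B) = 31/51*14/51 = 434/2601
P(A∩B) = 11/51 != 434/2601, so not independent

No, A and B are not independent


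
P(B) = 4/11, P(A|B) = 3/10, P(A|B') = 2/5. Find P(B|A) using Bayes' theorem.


P(A) = P(A|B)P(B) + P(A|B')P(B') = 3/10*4/11 + 2/5*7/11 = 4/11
P(B|A) = P(A|B)P(B)/P(A) = (6/55)/(4/11) = 3/10

3/10


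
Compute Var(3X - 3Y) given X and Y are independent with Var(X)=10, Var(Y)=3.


Independence => Cov(X,Y)=0
Var(3X - 3Y) = 3^2*Var(X) + (-3)^2*Var(Y)
= 9*10 + 9*3 = 117

117


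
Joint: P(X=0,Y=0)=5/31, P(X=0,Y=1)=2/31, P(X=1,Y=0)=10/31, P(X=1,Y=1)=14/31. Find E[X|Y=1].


P(Y=1) = 16/31
E[X|Y=1] = (0*2 + 1*14)/16 = 14/16 = 7/8

7/8


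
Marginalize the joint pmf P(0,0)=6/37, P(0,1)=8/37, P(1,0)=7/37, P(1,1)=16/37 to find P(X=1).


P(X=1) = P(1,0)+P(1,1) = 7/37 + 16/37 = 23/37

23/37


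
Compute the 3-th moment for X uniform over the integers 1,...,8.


E[X^3] = (1/8) * sum(x^3 for x=1..8)
= 1296/8 = 162

162


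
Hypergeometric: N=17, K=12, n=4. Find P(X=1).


P(X=1) = C(12,1)*C(5,3) / C(17,4)
= 12*10 / 2380
= 120/2380 = 6/119

6/119


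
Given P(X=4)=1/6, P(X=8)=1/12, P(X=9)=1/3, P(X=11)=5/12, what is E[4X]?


E[4X] = sum(g(x)*P(x))
= 16*1/6 + 32*1/12 + 36*1/3 + 44*5/12
= 107/3

107/3


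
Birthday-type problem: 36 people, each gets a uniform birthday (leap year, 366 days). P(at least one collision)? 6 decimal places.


P(all different) = prod((366-i)/366 for i=0..35) = 0.168667
P(at least one match) = 1 - 0.168667 = 0.831333

0.831333


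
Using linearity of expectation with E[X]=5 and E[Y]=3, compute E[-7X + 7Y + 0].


E[-7X + 7Y + 0] = -7*E[X] + 7*E[Y] + 0
= (-7)*(5) + (7)*(3) + (0)
= -35 + 21 + 0 = -14

-14


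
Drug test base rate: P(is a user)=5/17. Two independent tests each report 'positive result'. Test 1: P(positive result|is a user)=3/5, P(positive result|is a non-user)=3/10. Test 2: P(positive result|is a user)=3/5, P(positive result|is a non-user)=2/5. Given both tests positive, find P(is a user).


After test 1: P(+) = 3/5*5/17 + 3/10*12/17 = 33/85
P(B|+) = (3/17)/(33/85) = 5/11
After test 2 (use post1 as new prior): P(+) = 3/5*5/11 + 2/5*6/11 = 27/55
P(B|+,+) = (3/11)/(27/55) = 5/9

5/9


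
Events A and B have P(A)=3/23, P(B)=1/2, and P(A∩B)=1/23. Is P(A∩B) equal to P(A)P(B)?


P(A)*P(B) = 3/23*1/2 = 3/46
P(A∩B) = 1/23 != 3/46, so not independent

No, A and B are not independent


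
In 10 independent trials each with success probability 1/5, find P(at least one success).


P(at least one) = 1 - P(none)
P(none) = (1 - 1/5)^10 = (4/5)^10 = 1048576/9765625
P(at least one) = 1 - 1048576/9765625 = 8717049/9765625

8717049/9765625


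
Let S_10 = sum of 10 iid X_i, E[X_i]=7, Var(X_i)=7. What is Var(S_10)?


By independence, Var(S_n) = n*Var(X_1) = 10*7 = 70

70


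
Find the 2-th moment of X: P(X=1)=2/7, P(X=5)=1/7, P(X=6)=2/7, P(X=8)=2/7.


E[X^2] = sum(x^2 * P(x))
= 1*2/7 + 25*1/7 + 36*2/7 + 64*2/7
= 227/7

227/7


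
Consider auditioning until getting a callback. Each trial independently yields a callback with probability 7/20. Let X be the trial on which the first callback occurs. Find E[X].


For geometric (trials until first success), E[X] = 1/p = 1/(7/20) = 20/7

20/7


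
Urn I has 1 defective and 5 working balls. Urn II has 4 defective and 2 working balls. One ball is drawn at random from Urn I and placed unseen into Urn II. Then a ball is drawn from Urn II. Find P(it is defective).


P(transfer defective) = 1/6; P(transfer working) = 5/6
If defective transferred: Urn II has 5 defective of 7, so P(defective|defective moved) = 5/7
If working transferred: Urn II has 4 defective of 7, so P(defective|working moved) = 4/7
By total probability: P(defective) = 1/6*5/7 + 5/6*4/7 = 25/42

25/42


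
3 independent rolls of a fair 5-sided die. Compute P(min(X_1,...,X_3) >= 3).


P(min >= 3) = P(all X_i >= 3) = (P(X_1 >= 3))^3
= (3/5)^3 = 27/125

27/125


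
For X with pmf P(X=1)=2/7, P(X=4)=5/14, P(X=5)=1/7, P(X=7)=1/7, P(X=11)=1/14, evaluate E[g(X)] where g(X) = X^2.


E[X^2] = sum(g(x)*P(x))
= 1*2/7 + 16*5/14 + 25*1/7 + 49*1/7 + 121*1/14
= 353/14

353/14


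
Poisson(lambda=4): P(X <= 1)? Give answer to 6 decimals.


P(X<=1) = e^(-4)*4^0/0! + e^(-4)*4^1/1!
≈ 0.0183156389 + 0.0732625556
= 0.0915781945
≈ 0.091578

0.091578


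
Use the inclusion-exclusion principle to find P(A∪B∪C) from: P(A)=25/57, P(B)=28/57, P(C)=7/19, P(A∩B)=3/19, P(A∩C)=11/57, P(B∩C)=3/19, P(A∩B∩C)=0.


P(A∪B∪C) = P(A)+P(B)+P(C) - P(AB)-P(AC)-P(BC) + P(ABC)
= 25/57+28/57+7/19 - 3/19-11/57-3/19 + 0
= 15/19

15/19


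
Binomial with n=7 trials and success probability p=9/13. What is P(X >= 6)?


P(X>=6) = P(X=6) + P(X=7)
= 14880348/62748517 + 4782969/62748517
= 19663317/62748517

19663317/62748517


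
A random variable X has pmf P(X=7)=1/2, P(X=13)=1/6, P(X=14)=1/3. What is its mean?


E[X] = sum(x * P(x))
= 7*1/2 + 13*1/6 + 14*1/3
= 31/3

31/3


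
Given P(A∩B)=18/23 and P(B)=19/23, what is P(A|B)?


P(A|B) = P(A∩B)/P(B) = (18/23)/(19/23) = 18/19

18/19


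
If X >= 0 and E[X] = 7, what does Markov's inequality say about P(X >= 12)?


Markov: P(X >= a) <= E[X]/a
P(X >= 12) <= 7/12

7/12


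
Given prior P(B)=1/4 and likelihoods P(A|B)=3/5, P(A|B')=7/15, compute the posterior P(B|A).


P(A) = P(A|B)P(B) + P(A|B')P(B') = 3/5*1/4 + 7/15*3/4 = 1/2
P(B|A) = P(A|B)P(B)/P(A) = (3/20)/(1/2) = 3/10

3/10


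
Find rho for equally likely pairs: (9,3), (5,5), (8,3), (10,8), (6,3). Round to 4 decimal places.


Cov(X,Y) = 1.3600, Var(X) = 3.4400, Var(Y) = 3.8400
rho = Cov/(sqrt(VarX)*sqrt(VarY)) = 0.3742

0.3742


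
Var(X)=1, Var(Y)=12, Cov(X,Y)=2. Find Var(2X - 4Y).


Var(2X - 4Y) = 2^2*Var(X) + (-4)^2*Var(Y) + 2*2*(-4)*Cov(X,Y)
= 4*1 + 16*12 - 16*2
= 4 + 192 - 32 = 164

164


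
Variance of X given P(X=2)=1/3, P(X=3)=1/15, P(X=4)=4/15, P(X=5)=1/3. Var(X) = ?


E[X] = 18/5, E[X^2] = 218/15
Var(X) = E[X^2] - (E[X])^2 = 218/15 - (18/5)^2 = 118/75

118/75


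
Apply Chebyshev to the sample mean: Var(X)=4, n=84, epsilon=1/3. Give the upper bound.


Var(Xbar) = Var(X)/n = 4/84
Chebyshev: P(|Xbar-mu| >= 1/3) <= Var(Xbar)/(1/3)^2 = (1/21)/(1/9) = 3/7

3/7


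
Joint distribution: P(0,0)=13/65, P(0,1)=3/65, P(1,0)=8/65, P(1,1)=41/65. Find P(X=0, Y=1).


Read from table: P(X=0, Y=1) = 3/65

3/65


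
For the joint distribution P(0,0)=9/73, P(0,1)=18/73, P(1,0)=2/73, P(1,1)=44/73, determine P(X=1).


P(X=1) = P(1,0)+P(1,1) = 2/73 + 44/73 = 46/73

46/73


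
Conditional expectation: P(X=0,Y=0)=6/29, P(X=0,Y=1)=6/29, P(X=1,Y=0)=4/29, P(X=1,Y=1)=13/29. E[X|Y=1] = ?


P(Y=1) = 19/29
E[X|Y=1] = (0*6 + 1*13)/19 = 13/19

13/19


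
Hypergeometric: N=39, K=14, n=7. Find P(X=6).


P(X=6) = C(14,6)*C(25,1) / C(39,7)
= 3003*25 / 15380937
= 75075/15380937 = 175/35853

175/35853


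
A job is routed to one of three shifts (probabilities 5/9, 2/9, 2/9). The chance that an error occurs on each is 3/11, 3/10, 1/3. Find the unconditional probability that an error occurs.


P(A) = P(A|B1)P(B1) + P(A|B2)P(B2) + P(A|B3)P(B3)
= 3/11*5/9 + 3/10*2/9 + 1/3*2/9
= 5/33 + 1/15 + 2/27 = 434/1485

434/1485


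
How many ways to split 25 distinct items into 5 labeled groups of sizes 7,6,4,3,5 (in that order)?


25! = 15511210043330985984000000
Denominator: 7!=5040 * 6!=720 * 4!=24 * 3!=6 * 5!=120
Coefficient = 15511210043330985984000000 / 62705664000 = 247365374256000

247365374256000


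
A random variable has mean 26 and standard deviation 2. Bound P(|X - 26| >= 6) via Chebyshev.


k = 6/2 = 3
Chebyshev: P(|X-mu| >= k*sigma) <= 1/k^2 = 1/3^2 = 1/9

1/9


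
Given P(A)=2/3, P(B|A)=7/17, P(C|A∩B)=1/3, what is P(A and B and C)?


P(A∩B∩C) = P(A) * P(B|A) * P(C|A∩B)
= 2/3 * 7/17 * 1/3
= 14/51 * 1/3 = 14/153

14/153


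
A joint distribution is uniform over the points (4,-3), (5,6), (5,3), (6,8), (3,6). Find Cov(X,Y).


E[X]=23/5, E[Y]=4, E[XY]=99/5
Cov(X,Y) = E[XY] - E[X]E[Y] = 99/5 - 23/5*4 = 7/5

7/5


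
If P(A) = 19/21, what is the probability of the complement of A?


P(A') = 1 - P(A) = 1 - 19/21 = 2/21

2/21


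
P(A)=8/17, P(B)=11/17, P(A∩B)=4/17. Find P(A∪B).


P(A∪B) = P(A) + P(B) - P(A∩B)
= 8/17 + 11/17 - 4/17 = 15/17

15/17


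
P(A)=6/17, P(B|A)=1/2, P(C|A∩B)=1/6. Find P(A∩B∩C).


P(A∩B∩C) = P(A) * P(B|A) * P(C|A∩B)
= 6/17 * 1/2 * 1/6
= 3/17 * 1/6 = 1/34

1/34


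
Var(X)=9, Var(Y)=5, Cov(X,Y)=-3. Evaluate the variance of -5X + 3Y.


Var(-5X + 3Y) = (-5)^2*Var(X) + 3^2*Var(Y) + 2*(-5)*3*Cov(X,Y)
= 25*9 + 9*5 - 30*(-3)
= 225 + 45 + 90 = 360

360


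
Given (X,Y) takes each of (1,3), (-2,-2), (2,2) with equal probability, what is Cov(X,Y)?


E[X]=1/3, E[Y]=1, E[XY]=11/3
Cov(X,Y) = E[XY] - E[X]E[Y] = 11/3 - 1/3*1 = 10/3

10/3


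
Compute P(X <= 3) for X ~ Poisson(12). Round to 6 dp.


P(X<=3) = e^(-12)*12^0/0! + e^(-12)*12^1/1! + e^(-12)*12^2/2! + e^(-12)*12^3/3!
≈ 0.0000061442 + 0.0000737305 + 0.0004423833 + 0.0017695332
= 0.0022917912
≈ 0.002292

0.002292


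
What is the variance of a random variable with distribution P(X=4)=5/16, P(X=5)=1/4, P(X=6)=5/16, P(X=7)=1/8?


E[X] = 21/4, E[X^2] = 229/8
Var(X) = E[X^2] - (E[X])^2 = 229/8 - (21/4)^2 = 17/16

17/16


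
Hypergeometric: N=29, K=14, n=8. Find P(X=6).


P(X=6) = C(14,6)*C(15,2) / C(29,8)
= 3003*105 / 4292145
= 315315/4292145 = 49/667

49/667


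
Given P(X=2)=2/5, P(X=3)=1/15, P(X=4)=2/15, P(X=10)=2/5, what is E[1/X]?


E[1/X] = sum(g(x)*P(x))
= 1/2*2/5 + 1/3*1/15 + 1/4*2/15 + 1/10*2/5
= 133/450

133/450


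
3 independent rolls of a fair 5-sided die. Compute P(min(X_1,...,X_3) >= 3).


P(min >= 3) = P(all X_i >= 3) = (P(X_1 >= 3))^3
= (3/5)^3 = 27/125

27/125


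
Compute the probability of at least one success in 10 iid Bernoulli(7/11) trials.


P(at least one) = 1 - P(none)
P(none) = (1 - 7/11)^10 = (4/11)^10 = 1048576/25937424601
P(at least one) = 1 - 1048576/25937424601 = 25936376025/25937424601

25936376025/25937424601


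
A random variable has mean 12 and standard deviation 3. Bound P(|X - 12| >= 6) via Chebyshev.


k = 6/3 = 2
Chebyshev: P(|X-mu| >= k*sigma) <= 1/k^2 = 1/2^2 = 1/4

1/4


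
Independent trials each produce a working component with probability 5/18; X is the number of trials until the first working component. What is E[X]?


For geometric (trials until first success), E[X] = 1/p = 1/(5/18) = 18/5

18/5


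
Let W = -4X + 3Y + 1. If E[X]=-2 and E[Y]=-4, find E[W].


E[-4X + 3Y + 1] = -4*E[X] + 3*E[Y] + 1
= (-4)*(-2) + (3)*(-4) + (1)
= 8 - 12 + 1 = -3

-3


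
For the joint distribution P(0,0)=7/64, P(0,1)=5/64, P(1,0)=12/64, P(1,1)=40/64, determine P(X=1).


P(X=1) = P(1,0)+P(1,1) = 12/64 + 40/64 = 52/64 = 13/16

13/16


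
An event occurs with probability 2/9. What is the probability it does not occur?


P(A') = 1 - P(A) = 1 - 2/9 = 7/9

7/9


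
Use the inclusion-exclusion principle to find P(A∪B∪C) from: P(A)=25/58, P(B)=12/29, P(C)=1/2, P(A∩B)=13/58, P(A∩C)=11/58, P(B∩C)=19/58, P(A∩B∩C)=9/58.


P(A∪B∪C) = P(A)+P(B)+P(C) - P(AB)-P(AC)-P(BC) + P(ABC)
= 25/58+12/29+1/2 - 13/58-11/58-19/58 + 9/58
= 22/29

22/29


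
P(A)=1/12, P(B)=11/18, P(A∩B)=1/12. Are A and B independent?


P(A)*P(B) = 1/12*11/18 = 11/216
P(A∩B) = 1/12 != 11/216, so not independent

No, A and B are not independent


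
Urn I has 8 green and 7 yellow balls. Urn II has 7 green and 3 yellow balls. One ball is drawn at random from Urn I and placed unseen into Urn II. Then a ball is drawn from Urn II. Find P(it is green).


P(transfer green) = 8/15; P(transfer yellow) = 7/15
If green transferred: Urn II has 8 green of 11, so P(green|green moved) = 8/11
If yellow transferred: Urn II has 7 green of 11, so P(green|yellow moved) = 7/11
By total probability: P(green) = 8/15*8/11 + 7/15*7/11 = 113/165

113/165


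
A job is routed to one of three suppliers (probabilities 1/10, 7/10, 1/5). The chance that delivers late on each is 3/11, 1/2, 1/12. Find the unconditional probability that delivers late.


P(A) = P(A|B1)P(B1) + P(A|B2)P(B2) + P(A|B3)P(B3)
= 3/11*1/10 + 1/2*7/10 + 1/12*1/5
= 3/110 + 7/20 + 1/60 = 13/33

13/33


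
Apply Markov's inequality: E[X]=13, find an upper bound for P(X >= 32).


Markov: P(X >= a) <= E[X]/a
P(X >= 32) <= 13/32

13/32


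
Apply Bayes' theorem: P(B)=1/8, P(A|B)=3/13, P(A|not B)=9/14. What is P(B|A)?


P(A) = P(A|B)P(B) + P(A|B')P(B') = 3/13*1/8 + 9/14*7/8 = 123/208
P(B|A) = P(A|B)P(B)/P(A) = (3/104)/(123/208) = 2/41

2/41


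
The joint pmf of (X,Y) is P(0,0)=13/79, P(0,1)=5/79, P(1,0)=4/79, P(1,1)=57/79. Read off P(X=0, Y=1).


Read from table: P(X=0, Y=1) = 5/79

5/79


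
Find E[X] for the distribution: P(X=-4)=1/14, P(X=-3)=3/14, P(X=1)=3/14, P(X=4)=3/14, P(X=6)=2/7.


E[X] = sum(x * P(x))
= -4*1/14 - 3*3/14 + 1*3/14 + 4*3/14 + 6*2/7
= 13/7

13/7


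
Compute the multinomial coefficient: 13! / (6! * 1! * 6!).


13! = 6227020800
Denominator: 6!=720 * 1!=1 * 6!=720
Coefficient = 6227020800 / 518400 = 12012

12012


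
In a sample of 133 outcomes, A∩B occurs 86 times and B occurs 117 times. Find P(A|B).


P(A|B) = P(A∩B)/P(B) = (86/133)/(117/133) = 86/117

86/117


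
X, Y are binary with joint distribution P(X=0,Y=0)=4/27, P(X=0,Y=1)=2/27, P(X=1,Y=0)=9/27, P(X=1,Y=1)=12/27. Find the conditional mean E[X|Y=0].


P(Y=0) = 13/27
E[X|Y=0] = (0*4 + 1*9)/13 = 9/13

9/13


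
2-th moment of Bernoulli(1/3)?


For Bernoulli: X in {0,1}
E[X^2] = 0^2*(1-1/3) + 1^2*1/3 = 1/3

1/3


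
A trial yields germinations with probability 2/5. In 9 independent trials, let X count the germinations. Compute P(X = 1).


P(X=1) = C(9,1) * p^1 * (1-p)^8
= 9 * 2/5 * 6561/390625
= 118098/1953125

118098/1953125


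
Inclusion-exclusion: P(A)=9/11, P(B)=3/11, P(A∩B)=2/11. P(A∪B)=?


P(A∪B) = P(A) + P(B) - P(A∩B)
= 9/11 + 3/11 - 2/11 = 10/11

10/11


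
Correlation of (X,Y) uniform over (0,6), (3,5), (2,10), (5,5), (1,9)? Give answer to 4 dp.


Cov(X,Y) = -1.6000, Var(X) = 2.9600, Var(Y) = 4.4000
rho = Cov/(sqrt(VarX)*sqrt(VarY)) = -0.4434

-0.4434


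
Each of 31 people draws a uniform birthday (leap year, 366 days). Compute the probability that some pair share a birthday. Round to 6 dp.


P(all different) = prod((366-i)/366 for i=0..30) = 0.270541
P(at least one match) = 1 - 0.270541 = 0.729459

0.729459


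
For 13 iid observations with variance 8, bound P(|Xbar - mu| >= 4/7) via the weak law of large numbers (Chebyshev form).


Var(Xbar) = Var(X)/n = 8/13
Chebyshev: P(|Xbar-mu| >= 4/7) <= Var(Xbar)/(4/7)^2 = (8/13)/(16/49) = 49/26
Bound exceeds 1, so trivial bound: 1

1


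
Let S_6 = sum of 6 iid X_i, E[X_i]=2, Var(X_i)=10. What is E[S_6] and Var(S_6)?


E[S_n] = n*mu = 6*2 = 12
Var(S_n) = n*sigma^2 = 6*10 = 60

E[S_6]=12, Var(S_6)=60


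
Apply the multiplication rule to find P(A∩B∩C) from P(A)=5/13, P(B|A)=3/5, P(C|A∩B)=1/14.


P(A∩B∩C) = P(A) * P(B|A) * P(C|A∩B)
= 5/13 * 3/5 * 1/14
= 3/13 * 1/14 = 3/182

3/182


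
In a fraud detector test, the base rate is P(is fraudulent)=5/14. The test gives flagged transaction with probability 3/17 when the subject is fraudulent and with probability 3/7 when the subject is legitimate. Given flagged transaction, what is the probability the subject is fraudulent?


P(A) = P(A|B)P(B) + P(A|B')P(B') = 3/17*5/14 + 3/7*9/14 = 282/833
P(B|A) = P(A|B)P(B)/P(A) = (15/238)/(282/833) = 35/188

35/188


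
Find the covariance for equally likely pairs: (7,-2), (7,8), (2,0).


E[X]=16/3, E[Y]=2, E[XY]=14
Cov(X,Y) = E[XY] - E[X]E[Y] = 14 - 16/3*2 = 10/3

10/3


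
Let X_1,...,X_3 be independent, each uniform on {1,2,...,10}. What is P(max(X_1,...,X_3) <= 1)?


P(max <= 1) = P(all X_i <= 1) = (P(X_1 <= 1))^3
= (1/10)^3 = 1/1000

1/1000


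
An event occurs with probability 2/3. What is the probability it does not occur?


P(A') = 1 - P(A) = 1 - 2/3 = 1/3

1/3


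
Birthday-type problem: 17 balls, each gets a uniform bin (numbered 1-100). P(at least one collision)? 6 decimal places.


P(all different) = prod((100-i)/100 for i=0..16) = 0.236537
P(at least one match) = 1 - 0.236537 = 0.763463

0.763463


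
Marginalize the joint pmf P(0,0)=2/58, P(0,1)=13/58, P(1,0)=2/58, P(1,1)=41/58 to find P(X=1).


P(X=1) = P(1,0)+P(1,1) = 2/58 + 41/58 = 43/58

43/58


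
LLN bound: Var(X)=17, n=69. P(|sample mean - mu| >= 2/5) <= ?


Var(Xbar) = Var(X)/n = 17/69
Chebyshev: P(|Xbar-mu| >= 2/5) <= Var(Xbar)/(2/5)^2 = (17/69)/(4/25) = 425/276
Bound exceeds 1, so trivial bound: 1

1


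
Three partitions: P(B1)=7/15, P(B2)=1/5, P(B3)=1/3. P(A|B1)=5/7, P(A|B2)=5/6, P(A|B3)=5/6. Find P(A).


P(A) = P(A|B1)P(B1) + P(A|B2)P(B2) + P(A|B3)P(B3)
= 5/7*7/15 + 5/6*1/5 + 5/6*1/3
= 1/3 + 1/6 + 5/18 = 7/9

7/9


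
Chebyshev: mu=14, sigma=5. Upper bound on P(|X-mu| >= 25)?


k = 25/5 = 5
Chebyshev: P(|X-mu| >= k*sigma) <= 1/k^2 = 1/5^2 = 1/25

1/25


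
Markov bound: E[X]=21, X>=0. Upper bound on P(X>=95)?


Markov: P(X >= a) <= E[X]/a
P(X >= 95) <= 21/95

21/95


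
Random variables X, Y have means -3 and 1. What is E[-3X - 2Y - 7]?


E[-3X - 2Y - 7] = -3*E[X] - 2*E[Y] - 7
= (-3)*(-3) + (-2)*(1) + (-7)
= 9 - 2 - 7 = 0

0


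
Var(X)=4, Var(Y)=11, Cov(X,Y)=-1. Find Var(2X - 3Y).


Var(2X - 3Y) = 2^2*Var(X) + (-3)^2*Var(Y) + 2*2*(-3)*Cov(X,Y)
= 4*4 + 9*11 - 12*(-1)
= 16 + 99 + 12 = 127

127


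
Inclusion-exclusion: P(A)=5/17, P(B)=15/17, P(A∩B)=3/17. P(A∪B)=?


P(A∪B) = P(A) + P(B) - P(A∩B)
= 5/17 + 15/17 - 3/17 = 1

1


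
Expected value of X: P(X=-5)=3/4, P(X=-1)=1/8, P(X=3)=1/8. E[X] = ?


E[X] = sum(x * P(x))
= -5*3/4 - 1*1/8 + 3*1/8
= -7/2

-7/2


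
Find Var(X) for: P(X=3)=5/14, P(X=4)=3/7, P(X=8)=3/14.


E[X] = 9/2, E[X^2] = 333/14
Var(X) = E[X^2] - (E[X])^2 = 333/14 - (9/2)^2 = 99/28

99/28


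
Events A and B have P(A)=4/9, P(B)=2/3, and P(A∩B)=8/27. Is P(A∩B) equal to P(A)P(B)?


P(A)*P(B) = 4/9*2/3 = 8/27
P(A∩B) = 8/27, which equals P(A)P(B), so independent

Yes, A and B are independent


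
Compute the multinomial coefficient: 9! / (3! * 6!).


9! = 362880
Denominator: 3!=6 * 6!=720
Coefficient = 362880 / 4320 = 84

84


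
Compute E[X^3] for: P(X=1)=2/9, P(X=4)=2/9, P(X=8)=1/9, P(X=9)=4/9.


E[X^3] = sum(x^3 * P(x))
= 1*2/9 + 64*2/9 + 512*1/9 + 729*4/9
= 1186/3

1186/3


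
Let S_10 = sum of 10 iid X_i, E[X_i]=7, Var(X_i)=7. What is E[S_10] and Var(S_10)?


E[S_n] = n*mu = 10*7 = 70
Var(S_n) = n*sigma^2 = 10*7 = 70

E[S_10]=70, Var(S_10)=70


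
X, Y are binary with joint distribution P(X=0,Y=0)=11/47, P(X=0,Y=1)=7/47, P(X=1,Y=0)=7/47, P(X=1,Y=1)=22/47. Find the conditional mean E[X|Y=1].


P(Y=1) = 29/47
E[X|Y=1] = (0*7 + 1*22)/29 = 22/29

22/29


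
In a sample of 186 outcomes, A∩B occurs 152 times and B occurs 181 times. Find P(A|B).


P(A|B) = P(A∩B)/P(B) = (152/186)/(181/186) = 152/181

152/181


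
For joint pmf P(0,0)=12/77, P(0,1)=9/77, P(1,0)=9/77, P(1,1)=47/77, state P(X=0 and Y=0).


Read from table: P(X=0, Y=0) = 12/77

12/77


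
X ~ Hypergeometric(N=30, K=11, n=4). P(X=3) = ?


P(X=3) = C(11,3)*C(19,1) / C(30,4)
= 165*19 / 27405
= 3135/27405 = 209/1827

209/1827


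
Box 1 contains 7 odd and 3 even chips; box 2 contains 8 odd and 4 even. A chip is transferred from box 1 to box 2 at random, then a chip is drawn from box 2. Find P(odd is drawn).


P(transfer odd) = 7/10; P(transfer even) = 3/10
If odd transferred: Urn II has 9 odd of 13, so P(odd|odd moved) = 9/13
If even transferred: Urn II has 8 odd of 13, so P(odd|even moved) = 8/13
By total probability: P(odd) = 7/10*9/13 + 3/10*8/13 = 87/130

87/130


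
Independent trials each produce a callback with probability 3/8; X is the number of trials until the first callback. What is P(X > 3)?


P(X > 3) = P(first 3 trials all fail) = (1-p)^3 = (5/8)^3 = 125/512

125/512


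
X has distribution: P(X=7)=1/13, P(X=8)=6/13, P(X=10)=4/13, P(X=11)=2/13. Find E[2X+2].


E[2X+2] = sum(g(x)*P(x))
= 16*1/13 + 18*6/13 + 22*4/13 + 24*2/13
= 20

20


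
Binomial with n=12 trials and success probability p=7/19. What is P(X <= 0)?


P(X<=0) = P(X=0)
= 8916100448256/2213314919066161
= 8916100448256/2213314919066161

8916100448256/2213314919066161


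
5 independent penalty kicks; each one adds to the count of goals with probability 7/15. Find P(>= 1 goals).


P(at least one) = 1 - P(none)
P(none) = (1 - 7/15)^5 = (8/15)^5 = 32768/759375
P(at least one) = 1 - 32768/759375 = 726607/759375

726607/759375


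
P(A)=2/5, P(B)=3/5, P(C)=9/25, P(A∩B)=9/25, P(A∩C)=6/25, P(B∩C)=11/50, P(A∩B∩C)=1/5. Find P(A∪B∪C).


P(A∪B∪C) = P(A)+P(B)+P(C) - P(AB)-P(AC)-P(BC) + P(ABC)
= 2/5+3/5+9/25 - 9/25-6/25-11/50 + 1/5
= 37/50

37/50


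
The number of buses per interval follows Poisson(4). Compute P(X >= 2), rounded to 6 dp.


P(X>=2) = 1 - P(X<=1) = 1 - (e^(-4)*4^0/0! + e^(-4)*4^1/1!)
≈ 1 - (0.0183156389 + 0.0732625556)
= 1 - 0.0915781945 = 0.9084218055
≈ 0.908422

0.908422


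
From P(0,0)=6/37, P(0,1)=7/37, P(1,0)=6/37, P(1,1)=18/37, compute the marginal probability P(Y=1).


P(Y=1) = P(0,1)+P(1,1) = 7/37 + 18/37 = 25/37

25/37


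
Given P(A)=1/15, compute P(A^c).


P(A') = 1 - P(A) = 1 - 1/15 = 14/15

14/15


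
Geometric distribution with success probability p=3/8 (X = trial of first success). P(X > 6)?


P(X > 6) = P(first 6 trials all fail) = (1-p)^6 = (5/8)^6 = 15625/262144

15625/262144


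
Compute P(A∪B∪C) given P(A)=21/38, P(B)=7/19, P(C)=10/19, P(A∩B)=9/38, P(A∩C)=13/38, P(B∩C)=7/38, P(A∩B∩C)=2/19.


P(A∪B∪C) = P(A)+P(B)+P(C) - P(AB)-P(AC)-P(BC) + P(ABC)
= 21/38+7/19+10/19 - 9/38-13/38-7/38 + 2/19
= 15/19

15/19


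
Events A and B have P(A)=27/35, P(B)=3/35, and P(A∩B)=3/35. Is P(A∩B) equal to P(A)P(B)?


P(A)*P(B) = 27/35*3/35 = 81/1225
P(A∩B) = 3/35 != 81/1225, so not independent

No, A and B are not independent


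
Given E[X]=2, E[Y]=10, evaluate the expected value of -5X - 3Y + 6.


E[-5X - 3Y + 6] = -5*E[X] - 3*E[Y] + 6
= (-5)*(2) + (-3)*(10) + (6)
= -10 - 30 + 6 = -34

-34


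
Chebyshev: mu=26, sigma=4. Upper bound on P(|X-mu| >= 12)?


k = 12/4 = 3
Chebyshev: P(|X-mu| >= k*sigma) <= 1/k^2 = 1/3^2 = 1/9

1/9


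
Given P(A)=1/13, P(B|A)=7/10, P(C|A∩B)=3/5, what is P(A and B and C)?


P(A∩B∩C) = P(A) * P(B|A) * P(C|A∩B)
= 1/13 * 7/10 * 3/5
= 7/130 * 3/5 = 21/650

21/650


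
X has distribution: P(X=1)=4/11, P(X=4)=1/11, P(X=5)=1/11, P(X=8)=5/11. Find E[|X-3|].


E[|X-3|] = sum(g(x)*P(x))
= 2*4/11 + 1*1/11 + 2*1/11 + 5*5/11
= 36/11

36/11


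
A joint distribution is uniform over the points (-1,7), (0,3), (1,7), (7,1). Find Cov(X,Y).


E[X]=7/4, E[Y]=9/2, E[XY]=7/4
Cov(X,Y) = E[XY] - E[X]E[Y] = 7/4 - 7/4*9/2 = -49/8

-49/8


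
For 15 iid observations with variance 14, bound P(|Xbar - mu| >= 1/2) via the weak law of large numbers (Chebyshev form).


Var(Xbar) = Var(X)/n = 14/15
Chebyshev: P(|Xbar-mu| >= 1/2) <= Var(Xbar)/(1/2)^2 = (14/15)/(1/4) = 56/15
Bound exceeds 1, so trivial bound: 1

1
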